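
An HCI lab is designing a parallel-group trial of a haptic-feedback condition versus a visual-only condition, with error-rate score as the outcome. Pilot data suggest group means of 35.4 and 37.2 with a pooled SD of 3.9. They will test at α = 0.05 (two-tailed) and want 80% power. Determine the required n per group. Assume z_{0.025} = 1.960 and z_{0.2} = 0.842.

n = 74 per group

Cohen's d = |M₁ − M₂| / SD_pooled = |35.4 − 37.2| / 3.9 = 1.8 / 3.9 = 0.462.
For two independent groups with equal n: n = 2·((z_{α/2} + z_β) / d)².
z_{α/2} + z_β = 1.960 + 0.842 = 2.802.
n = 2 × (2.802 / 0.462)² = 2 × 6.065² = 2 × 36.78 = 73.6.
Round up to the next whole participant.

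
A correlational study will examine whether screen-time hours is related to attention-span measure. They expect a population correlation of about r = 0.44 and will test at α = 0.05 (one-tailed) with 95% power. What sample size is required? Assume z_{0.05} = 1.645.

Fisher's z: C = ½·ln((1+r)/(1−r)) = ½·ln(2.5714) = 0.4722.
n = ((z_{α} + z_β)/C)² + 3.
(1.645 + 1.645) / 0.4722 = 3.290 / 0.4722 = 6.967.
n = 6.967² + 3 = 48.54 + 3 = 51.5.
Round up.

n = 52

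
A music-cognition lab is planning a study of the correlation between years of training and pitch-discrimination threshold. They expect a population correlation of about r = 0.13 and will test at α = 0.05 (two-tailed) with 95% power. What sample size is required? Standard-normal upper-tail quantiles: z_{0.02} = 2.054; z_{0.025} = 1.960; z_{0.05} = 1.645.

Fisher's z: C = ½·ln((1+r)/(1−r)) = ½·ln(1.2989) = 0.1307.
n = ((z_{α/2} + z_β)/C)² + 3.
(1.960 + 1.645) / 0.1307 = 3.605 / 0.1307 = 27.582.
n = 27.582² + 3 = 760.78 + 3 = 763.8.
Round up.

n = 764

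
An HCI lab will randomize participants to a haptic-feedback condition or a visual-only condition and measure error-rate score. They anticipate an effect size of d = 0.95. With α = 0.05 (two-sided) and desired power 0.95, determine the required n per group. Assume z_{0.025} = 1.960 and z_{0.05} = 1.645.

n = 29 per group

For two independent groups with equal n: n = 2·((z_{α/2} + z_β) / d)².
z_{α/2} + z_β = 1.960 + 1.645 = 3.605.
n = 2 × (3.605 / 0.95)² = 2 × 3.795² = 2 × 14.40 = 28.8.
Round up to the next whole participant.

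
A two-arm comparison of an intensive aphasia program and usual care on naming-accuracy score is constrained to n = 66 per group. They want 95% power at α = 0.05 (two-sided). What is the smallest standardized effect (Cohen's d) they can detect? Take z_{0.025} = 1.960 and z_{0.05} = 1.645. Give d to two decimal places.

For two independent groups of n = 66 each: d_min = (z_{α/2} + z_β)·√(2/n).
z-sum = 1.960 + 1.645 = 3.605.
d_min = 3.605 × √(2/66) = 3.605 × 0.1741 = 0.628.

d_min ≈ 0.63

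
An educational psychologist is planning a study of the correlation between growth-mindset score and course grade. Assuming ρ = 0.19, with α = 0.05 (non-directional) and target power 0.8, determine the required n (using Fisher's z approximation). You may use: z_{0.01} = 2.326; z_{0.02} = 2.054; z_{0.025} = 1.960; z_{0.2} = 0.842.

Fisher's z: C = ½·ln((1+r)/(1−r)) = ½·ln(1.4691) = 0.1923.
n = ((z_{α/2} + z_β)/C)² + 3.
(1.960 + 0.842) / 0.1923 = 2.802 / 0.1923 = 14.571.
n = 14.571² + 3 = 212.31 + 3 = 215.3.
Round up.

n = 216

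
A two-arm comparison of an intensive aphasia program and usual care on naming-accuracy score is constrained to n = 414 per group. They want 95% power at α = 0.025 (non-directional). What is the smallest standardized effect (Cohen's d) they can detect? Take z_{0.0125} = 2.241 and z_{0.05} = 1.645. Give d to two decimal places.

For two independent groups of n = 414 each: d_min = (z_{α/2} + z_β)·√(2/n).
z-sum = 2.241 + 1.645 = 3.886.
d_min = 3.886 × √(2/414) = 3.886 × 0.0695 = 0.270.

d_min ≈ 0.27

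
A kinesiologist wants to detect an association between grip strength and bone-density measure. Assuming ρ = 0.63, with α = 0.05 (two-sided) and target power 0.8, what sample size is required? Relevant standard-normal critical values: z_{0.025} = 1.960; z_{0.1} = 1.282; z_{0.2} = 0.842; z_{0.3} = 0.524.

n = 18

Fisher's z: C = ½·ln((1+r)/(1−r)) = ½·ln(4.4054) = 0.7414.
n = ((z_{α/2} + z_β)/C)² + 3.
(1.960 + 0.842) / 0.7414 = 2.802 / 0.7414 = 3.779.
n = 3.779² + 3 = 14.28 + 3 = 17.3.
Round up.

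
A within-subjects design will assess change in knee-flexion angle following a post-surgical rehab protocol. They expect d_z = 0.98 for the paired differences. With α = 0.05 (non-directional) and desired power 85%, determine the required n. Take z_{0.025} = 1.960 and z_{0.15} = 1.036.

n = 10 pairs

For a paired (one-sample on differences) test: n = ((z_{α/2} + z_β) / d)².
z_{α/2} + z_β = 1.960 + 1.036 = 2.996.
n = (2.996 / 0.98)² = 3.057² = 9.35.
Round up.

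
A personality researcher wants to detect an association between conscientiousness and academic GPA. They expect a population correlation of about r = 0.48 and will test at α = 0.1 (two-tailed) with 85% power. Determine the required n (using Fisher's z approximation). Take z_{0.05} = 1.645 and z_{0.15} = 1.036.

Fisher's z: C = ½·ln((1+r)/(1−r)) = ½·ln(2.8462) = 0.5230.
n = ((z_{α/2} + z_β)/C)² + 3.
(1.645 + 1.036) / 0.5230 = 2.681 / 0.5230 = 5.126.
n = 5.126² + 3 = 26.28 + 3 = 29.3.
Round up.

n = 30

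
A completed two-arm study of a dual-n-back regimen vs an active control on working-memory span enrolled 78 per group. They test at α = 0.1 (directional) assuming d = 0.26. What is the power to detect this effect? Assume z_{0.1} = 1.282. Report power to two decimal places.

power ≈ 0.63

For two equal groups, power = Φ(d·√(n/2) − z_{α}).
d·√(n/2) = 0.26 × √(78/2) = 0.26 × 6.245 = 1.624.
z_β = 1.624 − 1.282 = 0.342.
Power = Φ(0.342) = 0.634.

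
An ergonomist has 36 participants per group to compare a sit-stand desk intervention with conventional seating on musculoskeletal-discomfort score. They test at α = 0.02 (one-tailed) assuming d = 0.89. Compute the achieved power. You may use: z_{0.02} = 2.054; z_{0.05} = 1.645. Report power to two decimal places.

For two equal groups, power = Φ(d·√(n/2) − z_{α}).
d·√(n/2) = 0.89 × √(36/2) = 0.89 × 4.243 = 3.776.
z_β = 3.776 − 2.054 = 1.722.
Power = Φ(1.722) = 0.957.

power ≈ 0.96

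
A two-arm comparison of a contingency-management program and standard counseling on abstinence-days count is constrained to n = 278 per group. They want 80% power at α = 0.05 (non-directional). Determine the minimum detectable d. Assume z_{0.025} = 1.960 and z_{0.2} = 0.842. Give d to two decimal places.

d_min ≈ 0.24

For two independent groups of n = 278 each: d_min = (z_{α/2} + z_β)·√(2/n).
z-sum = 1.960 + 0.842 = 2.802.
d_min = 2.802 × √(2/278) = 2.802 × 0.0848 = 0.238.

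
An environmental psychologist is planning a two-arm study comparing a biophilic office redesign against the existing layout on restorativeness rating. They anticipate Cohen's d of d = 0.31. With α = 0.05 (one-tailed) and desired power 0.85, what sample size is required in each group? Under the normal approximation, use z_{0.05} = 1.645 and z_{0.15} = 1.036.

n = 150 per group

For two independent groups with equal n: n = 2·((z_{α} + z_β) / d)².
z_{α} + z_β = 1.645 + 1.036 = 2.681.
n = 2 × (2.681 / 0.31)² = 2 × 8.648² = 2 × 74.79 = 149.6.
Round up to the next whole participant.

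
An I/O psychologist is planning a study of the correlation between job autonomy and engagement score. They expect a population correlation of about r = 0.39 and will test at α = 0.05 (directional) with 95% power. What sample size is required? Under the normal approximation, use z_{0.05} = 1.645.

Fisher's z: C = ½·ln((1+r)/(1−r)) = ½·ln(2.2787) = 0.4118.
n = ((z_{α} + z_β)/C)² + 3.
(1.645 + 1.645) / 0.4118 = 3.290 / 0.4118 = 7.989.
n = 7.989² + 3 = 63.83 + 3 = 66.8.
Round up.

n = 67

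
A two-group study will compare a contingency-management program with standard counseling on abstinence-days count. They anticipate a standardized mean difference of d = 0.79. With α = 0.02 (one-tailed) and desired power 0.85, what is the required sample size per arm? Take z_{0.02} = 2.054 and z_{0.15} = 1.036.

For two independent groups with equal n: n = 2·((z_{α} + z_β) / d)².
z_{α} + z_β = 2.054 + 1.036 = 3.090.
n = 2 × (3.090 / 0.79)² = 2 × 3.911² = 2 × 15.30 = 30.6.
Round up to the next whole participant.

n = 31 per group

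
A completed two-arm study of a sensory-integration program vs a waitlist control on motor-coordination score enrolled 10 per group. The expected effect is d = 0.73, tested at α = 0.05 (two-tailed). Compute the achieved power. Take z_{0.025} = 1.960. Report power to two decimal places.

For two equal groups, power = Φ(d·√(n/2) − z_{α/2}).
d·√(n/2) = 0.73 × √(10/2) = 0.73 × 2.236 = 1.632.
z_β = 1.632 − 1.960 = -0.328.
Power = Φ(-0.328) = 0.372.

power ≈ 0.37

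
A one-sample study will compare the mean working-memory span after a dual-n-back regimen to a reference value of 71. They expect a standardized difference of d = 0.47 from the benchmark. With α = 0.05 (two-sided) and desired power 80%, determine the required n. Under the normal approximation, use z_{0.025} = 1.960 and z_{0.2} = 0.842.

n = 36

For a one-sample test: n = ((z_{α/2} + z_β) / d)².
z_{α/2} + z_β = 1.960 + 0.842 = 2.802.
n = (2.802 / 0.47)² = 5.962² = 35.54.
Round up.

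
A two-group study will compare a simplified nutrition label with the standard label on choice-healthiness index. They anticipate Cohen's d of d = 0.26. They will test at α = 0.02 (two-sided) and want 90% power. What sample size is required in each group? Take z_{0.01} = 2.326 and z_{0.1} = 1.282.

For two independent groups with equal n: n = 2·((z_{α/2} + z_β) / d)².
z_{α/2} + z_β = 2.326 + 1.282 = 3.608.
n = 2 × (3.608 / 0.26)² = 2 × 13.877² = 2 × 192.57 = 385.1.
Round up to the next whole participant.

n = 386 per group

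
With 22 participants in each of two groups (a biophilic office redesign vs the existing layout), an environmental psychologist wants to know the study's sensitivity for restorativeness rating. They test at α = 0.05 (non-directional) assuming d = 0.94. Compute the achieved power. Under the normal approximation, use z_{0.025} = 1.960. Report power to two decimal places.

power ≈ 0.88

For two equal groups, power = Φ(d·√(n/2) − z_{α/2}).
d·√(n/2) = 0.94 × √(22/2) = 0.94 × 3.317 = 3.118.
z_β = 3.118 − 1.960 = 1.158.
Power = Φ(1.158) = 0.876.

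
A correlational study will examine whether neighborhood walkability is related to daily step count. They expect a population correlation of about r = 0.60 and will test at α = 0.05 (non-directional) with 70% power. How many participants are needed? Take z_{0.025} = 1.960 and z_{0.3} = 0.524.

n = 16

Fisher's z: C = ½·ln((1+r)/(1−r)) = ½·ln(4.0000) = 0.6931.
n = ((z_{α/2} + z_β)/C)² + 3.
(1.960 + 0.524) / 0.6931 = 2.484 / 0.6931 = 3.584.
n = 3.584² + 3 = 12.84 + 3 = 15.8.
Round up.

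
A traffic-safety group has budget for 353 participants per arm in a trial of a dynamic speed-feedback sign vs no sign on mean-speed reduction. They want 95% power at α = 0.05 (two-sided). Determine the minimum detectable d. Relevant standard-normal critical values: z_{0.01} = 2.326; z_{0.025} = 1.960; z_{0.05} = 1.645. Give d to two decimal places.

For two independent groups of n = 353 each: d_min = (z_{α/2} + z_β)·√(2/n).
z-sum = 1.960 + 1.645 = 3.605.
d_min = 3.605 × √(2/353) = 3.605 × 0.0753 = 0.271.

d_min ≈ 0.27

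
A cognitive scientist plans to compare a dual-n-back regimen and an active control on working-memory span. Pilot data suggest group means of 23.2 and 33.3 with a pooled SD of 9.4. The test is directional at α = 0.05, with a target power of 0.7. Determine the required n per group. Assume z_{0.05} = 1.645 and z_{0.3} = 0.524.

Cohen's d = |M₁ − M₂| / SD_pooled = |23.2 − 33.3| / 9.4 = 10.1 / 9.4 = 1.074.
For two independent groups with equal n: n = 2·((z_{α} + z_β) / d)².
z_{α} + z_β = 1.645 + 0.524 = 2.169.
n = 2 × (2.169 / 1.074)² = 2 × 2.020² = 2 × 4.08 = 8.2.
Round up to the next whole participant.

n = 9 per group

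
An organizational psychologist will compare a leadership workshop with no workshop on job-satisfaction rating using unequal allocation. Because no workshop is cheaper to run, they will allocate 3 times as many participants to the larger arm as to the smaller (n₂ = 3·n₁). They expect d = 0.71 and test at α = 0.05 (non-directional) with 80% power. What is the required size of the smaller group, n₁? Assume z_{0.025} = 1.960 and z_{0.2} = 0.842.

With allocation ratio k = n₂/n₁ = 3, Var(x̄₁−x̄₂) = σ²(1/n₁ + 1/(k·n₁)) = σ²·(k+1)/(k·n₁).
So n₁ = (1 + 1/k)·((z_{α/2} + z_β)/d)² = 1.333 × (2.802/0.71)².
n₁ = 1.333 × 15.57 = 20.8.
Round up: n₁ = 21, giving n₂ = 3 × 21 = 63.

n₁ = 21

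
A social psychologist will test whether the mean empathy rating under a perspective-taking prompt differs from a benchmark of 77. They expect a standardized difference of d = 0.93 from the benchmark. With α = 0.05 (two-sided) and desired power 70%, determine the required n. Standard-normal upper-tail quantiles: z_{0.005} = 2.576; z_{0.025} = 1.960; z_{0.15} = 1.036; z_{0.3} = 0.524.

For a one-sample test: n = ((z_{α/2} + z_β) / d)².
z_{α/2} + z_β = 1.960 + 0.524 = 2.484.
n = (2.484 / 0.93)² = 2.671² = 7.13.
Round up.

n = 8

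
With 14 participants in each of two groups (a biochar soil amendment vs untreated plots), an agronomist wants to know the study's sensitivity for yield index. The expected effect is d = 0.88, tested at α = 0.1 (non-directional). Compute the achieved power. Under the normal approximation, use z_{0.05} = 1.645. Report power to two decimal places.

For two equal groups, power = Φ(d·√(n/2) − z_{α/2}).
d·√(n/2) = 0.88 × √(14/2) = 0.88 × 2.646 = 2.328.
z_β = 2.328 − 1.645 = 0.683.
Power = Φ(0.683) = 0.753.

power ≈ 0.75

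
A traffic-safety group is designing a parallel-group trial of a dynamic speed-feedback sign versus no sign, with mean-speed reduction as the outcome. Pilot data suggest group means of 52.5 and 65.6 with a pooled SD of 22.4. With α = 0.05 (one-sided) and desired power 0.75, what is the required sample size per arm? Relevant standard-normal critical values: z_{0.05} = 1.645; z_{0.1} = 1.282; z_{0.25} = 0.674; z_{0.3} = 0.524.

n = 32 per group

Cohen's d = |M₁ − M₂| / SD_pooled = |52.5 − 65.6| / 22.4 = 13.1 / 22.4 = 0.585.
For two independent groups with equal n: n = 2·((z_{α} + z_β) / d)².
z_{α} + z_β = 1.645 + 0.674 = 2.319.
n = 2 × (2.319 / 0.585)² = 2 × 3.964² = 2 × 15.71 = 31.4.
Round up to the next whole participant.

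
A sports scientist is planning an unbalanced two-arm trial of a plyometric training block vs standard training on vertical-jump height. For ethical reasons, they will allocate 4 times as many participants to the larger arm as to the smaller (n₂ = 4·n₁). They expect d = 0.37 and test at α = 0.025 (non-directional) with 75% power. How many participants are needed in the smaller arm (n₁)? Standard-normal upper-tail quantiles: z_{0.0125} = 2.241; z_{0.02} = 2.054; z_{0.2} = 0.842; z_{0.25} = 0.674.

n₁ = 78

With allocation ratio k = n₂/n₁ = 4, Var(x̄₁−x̄₂) = σ²(1/n₁ + 1/(k·n₁)) = σ²·(k+1)/(k·n₁).
So n₁ = (1 + 1/k)·((z_{α/2} + z_β)/d)² = 1.250 × (2.915/0.37)².
n₁ = 1.250 × 62.07 = 77.6.
Round up: n₁ = 78, giving n₂ = 4 × 78 = 312.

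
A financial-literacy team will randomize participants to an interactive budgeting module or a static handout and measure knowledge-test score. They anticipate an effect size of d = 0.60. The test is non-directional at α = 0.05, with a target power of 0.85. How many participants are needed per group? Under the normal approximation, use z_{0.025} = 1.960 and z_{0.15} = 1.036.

n = 50 per group

For two independent groups with equal n: n = 2·((z_{α/2} + z_β) / d)².
z_{α/2} + z_β = 1.960 + 1.036 = 2.996.
n = 2 × (2.996 / 0.60)² = 2 × 4.993² = 2 × 24.93 = 49.9.
Round up to the next whole participant.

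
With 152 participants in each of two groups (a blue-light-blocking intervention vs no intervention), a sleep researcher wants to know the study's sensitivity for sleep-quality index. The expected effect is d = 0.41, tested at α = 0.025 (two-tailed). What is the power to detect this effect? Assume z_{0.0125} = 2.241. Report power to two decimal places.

power ≈ 0.91

For two equal groups, power = Φ(d·√(n/2) − z_{α/2}).
d·√(n/2) = 0.41 × √(152/2) = 0.41 × 8.718 = 3.574.
z_β = 3.574 − 2.241 = 1.333.
Power = Φ(1.333) = 0.909.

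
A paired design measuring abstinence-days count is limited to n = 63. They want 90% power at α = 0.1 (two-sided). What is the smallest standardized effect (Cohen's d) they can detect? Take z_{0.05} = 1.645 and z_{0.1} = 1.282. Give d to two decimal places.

d_min ≈ 0.37

For a single sample (or paired design) of n = 63: d_min = (z_{α/2} + z_β)/√n.
z-sum = 1.645 + 1.282 = 2.927.
d_min = 2.927 / √63 = 2.927 / 7.937 = 0.369.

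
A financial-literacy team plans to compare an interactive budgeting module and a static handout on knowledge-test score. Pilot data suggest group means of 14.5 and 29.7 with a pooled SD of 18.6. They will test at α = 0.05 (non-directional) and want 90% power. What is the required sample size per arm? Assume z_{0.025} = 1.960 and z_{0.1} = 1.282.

Cohen's d = |M₁ − M₂| / SD_pooled = |14.5 − 29.7| / 18.6 = 15.2 / 18.6 = 0.817.
For two independent groups with equal n: n = 2·((z_{α/2} + z_β) / d)².
z_{α/2} + z_β = 1.960 + 1.282 = 3.242.
n = 2 × (3.242 / 0.817)² = 2 × 3.968² = 2 × 15.75 = 31.5.
Round up to the next whole participant.

n = 32 per group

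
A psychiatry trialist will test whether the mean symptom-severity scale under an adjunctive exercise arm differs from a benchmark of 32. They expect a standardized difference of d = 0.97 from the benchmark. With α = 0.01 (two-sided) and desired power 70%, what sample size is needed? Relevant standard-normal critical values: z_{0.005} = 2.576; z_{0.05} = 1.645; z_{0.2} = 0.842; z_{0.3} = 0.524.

n = 11

For a one-sample test: n = ((z_{α/2} + z_β) / d)².
z_{α/2} + z_β = 2.576 + 0.524 = 3.100.
n = (3.100 / 0.97)² = 3.196² = 10.21.
Round up.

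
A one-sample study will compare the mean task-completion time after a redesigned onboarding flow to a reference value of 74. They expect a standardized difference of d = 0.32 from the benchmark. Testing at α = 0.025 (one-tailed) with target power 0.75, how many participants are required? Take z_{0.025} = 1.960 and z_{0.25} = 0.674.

n = 68

For a one-sample test: n = ((z_{α} + z_β) / d)².
z_{α} + z_β = 1.960 + 0.674 = 2.634.
n = (2.634 / 0.32)² = 8.231² = 67.75.
Round up.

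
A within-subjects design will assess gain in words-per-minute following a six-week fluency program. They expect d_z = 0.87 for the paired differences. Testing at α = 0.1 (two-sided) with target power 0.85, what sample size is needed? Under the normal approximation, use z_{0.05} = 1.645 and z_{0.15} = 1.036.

n = 10 pairs

For a paired (one-sample on differences) test: n = ((z_{α/2} + z_β) / d)².
z_{α/2} + z_β = 1.645 + 1.036 = 2.681.
n = (2.681 / 0.87)² = 3.082² = 9.50.
Round up.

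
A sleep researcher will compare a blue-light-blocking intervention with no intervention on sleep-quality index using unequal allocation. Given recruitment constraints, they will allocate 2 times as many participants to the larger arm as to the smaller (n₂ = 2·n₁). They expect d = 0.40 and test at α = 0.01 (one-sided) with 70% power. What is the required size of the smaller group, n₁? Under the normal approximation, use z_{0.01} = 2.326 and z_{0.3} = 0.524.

n₁ = 77

With allocation ratio k = n₂/n₁ = 2, Var(x̄₁−x̄₂) = σ²(1/n₁ + 1/(k·n₁)) = σ²·(k+1)/(k·n₁).
So n₁ = (1 + 1/k)·((z_{α} + z_β)/d)² = 1.500 × (2.850/0.40)².
n₁ = 1.500 × 50.77 = 76.1.
Round up: n₁ = 77, giving n₂ = 2 × 77 = 154.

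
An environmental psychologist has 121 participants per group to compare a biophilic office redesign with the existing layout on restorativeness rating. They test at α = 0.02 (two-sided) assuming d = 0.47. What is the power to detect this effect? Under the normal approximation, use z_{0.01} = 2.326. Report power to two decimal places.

For two equal groups, power = Φ(d·√(n/2) − z_{α/2}).
d·√(n/2) = 0.47 × √(121/2) = 0.47 × 7.778 = 3.656.
z_β = 3.656 − 2.326 = 1.330.
Power = Φ(1.330) = 0.908.

power ≈ 0.91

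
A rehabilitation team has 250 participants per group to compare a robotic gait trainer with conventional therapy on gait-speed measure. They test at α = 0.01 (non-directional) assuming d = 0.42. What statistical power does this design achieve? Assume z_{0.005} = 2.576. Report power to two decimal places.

power ≈ 0.98

For two equal groups, power = Φ(d·√(n/2) − z_{α/2}).
d·√(n/2) = 0.42 × √(250/2) = 0.42 × 11.180 = 4.696.
z_β = 4.696 − 2.576 = 2.120.
Power = Φ(2.120) = 0.983.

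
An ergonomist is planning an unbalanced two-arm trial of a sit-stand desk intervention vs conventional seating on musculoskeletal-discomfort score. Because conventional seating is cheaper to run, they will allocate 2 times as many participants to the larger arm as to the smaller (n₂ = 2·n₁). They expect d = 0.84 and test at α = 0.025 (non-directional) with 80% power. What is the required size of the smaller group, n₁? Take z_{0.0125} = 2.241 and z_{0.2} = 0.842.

With allocation ratio k = n₂/n₁ = 2, Var(x̄₁−x̄₂) = σ²(1/n₁ + 1/(k·n₁)) = σ²·(k+1)/(k·n₁).
So n₁ = (1 + 1/k)·((z_{α/2} + z_β)/d)² = 1.500 × (3.083/0.84)².
n₁ = 1.500 × 13.47 = 20.2.
Round up: n₁ = 21, giving n₂ = 2 × 21 = 42.

n₁ = 21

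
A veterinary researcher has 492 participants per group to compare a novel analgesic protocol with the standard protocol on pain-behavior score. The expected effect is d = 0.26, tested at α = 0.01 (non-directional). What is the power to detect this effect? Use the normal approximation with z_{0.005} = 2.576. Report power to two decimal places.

power ≈ 0.93

For two equal groups, power = Φ(d·√(n/2) − z_{α/2}).
d·√(n/2) = 0.26 × √(492/2) = 0.26 × 15.684 = 4.078.
z_β = 4.078 − 2.576 = 1.502.
Power = Φ(1.502) = 0.933.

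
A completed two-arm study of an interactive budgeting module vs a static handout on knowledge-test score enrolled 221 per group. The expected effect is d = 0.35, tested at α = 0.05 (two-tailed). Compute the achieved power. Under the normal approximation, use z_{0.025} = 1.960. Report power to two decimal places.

For two equal groups, power = Φ(d·√(n/2) − z_{α/2}).
d·√(n/2) = 0.35 × √(221/2) = 0.35 × 10.512 = 3.679.
z_β = 3.679 − 1.960 = 1.719.
Power = Φ(1.719) = 0.957.

power ≈ 0.96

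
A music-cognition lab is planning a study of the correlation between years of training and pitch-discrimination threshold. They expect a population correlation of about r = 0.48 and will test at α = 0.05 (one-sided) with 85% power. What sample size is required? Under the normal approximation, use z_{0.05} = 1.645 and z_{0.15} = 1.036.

n = 30

Fisher's z: C = ½·ln((1+r)/(1−r)) = ½·ln(2.8462) = 0.5230.
n = ((z_{α} + z_β)/C)² + 3.
(1.645 + 1.036) / 0.5230 = 2.681 / 0.5230 = 5.126.
n = 5.126² + 3 = 26.28 + 3 = 29.3.
Round up.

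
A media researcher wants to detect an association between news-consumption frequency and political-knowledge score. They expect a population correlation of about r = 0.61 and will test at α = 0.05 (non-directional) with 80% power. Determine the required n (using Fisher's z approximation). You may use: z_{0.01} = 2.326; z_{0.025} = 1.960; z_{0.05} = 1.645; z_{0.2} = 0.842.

Fisher's z: C = ½·ln((1+r)/(1−r)) = ½·ln(4.1282) = 0.7089.
n = ((z_{α/2} + z_β)/C)² + 3.
(1.960 + 0.842) / 0.7089 = 2.802 / 0.7089 = 3.953.
n = 3.953² + 3 = 15.62 + 3 = 18.6.
Round up.

n = 19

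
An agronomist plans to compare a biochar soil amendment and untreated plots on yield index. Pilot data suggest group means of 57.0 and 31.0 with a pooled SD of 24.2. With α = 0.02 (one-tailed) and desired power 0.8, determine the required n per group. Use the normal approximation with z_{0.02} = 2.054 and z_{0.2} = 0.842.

n = 15 per group

Cohen's d = |M₁ − M₂| / SD_pooled = |57.0 − 31.0| / 24.2 = 26.0 / 24.2 = 1.074.
For two independent groups with equal n: n = 2·((z_{α} + z_β) / d)².
z_{α} + z_β = 2.054 + 0.842 = 2.896.
n = 2 × (2.896 / 1.074)² = 2 × 2.696² = 2 × 7.27 = 14.5.
Round up to the next whole participant.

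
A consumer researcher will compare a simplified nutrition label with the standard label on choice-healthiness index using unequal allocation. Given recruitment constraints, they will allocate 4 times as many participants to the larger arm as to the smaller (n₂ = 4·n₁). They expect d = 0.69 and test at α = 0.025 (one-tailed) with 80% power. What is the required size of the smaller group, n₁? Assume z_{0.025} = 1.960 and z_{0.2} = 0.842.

n₁ = 21

With allocation ratio k = n₂/n₁ = 4, Var(x̄₁−x̄₂) = σ²(1/n₁ + 1/(k·n₁)) = σ²·(k+1)/(k·n₁).
So n₁ = (1 + 1/k)·((z_{α} + z_β)/d)² = 1.250 × (2.802/0.69)².
n₁ = 1.250 × 16.49 = 20.6.
Round up: n₁ = 21, giving n₂ = 4 × 21 = 84.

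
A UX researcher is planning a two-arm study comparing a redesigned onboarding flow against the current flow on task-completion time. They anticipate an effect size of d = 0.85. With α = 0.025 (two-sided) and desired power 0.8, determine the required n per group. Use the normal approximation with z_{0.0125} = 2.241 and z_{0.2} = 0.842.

For two independent groups with equal n: n = 2·((z_{α/2} + z_β) / d)².
z_{α/2} + z_β = 2.241 + 0.842 = 3.083.
n = 2 × (3.083 / 0.85)² = 2 × 3.627² = 2 × 13.16 = 26.3.
Round up to the next whole participant.

n = 27 per group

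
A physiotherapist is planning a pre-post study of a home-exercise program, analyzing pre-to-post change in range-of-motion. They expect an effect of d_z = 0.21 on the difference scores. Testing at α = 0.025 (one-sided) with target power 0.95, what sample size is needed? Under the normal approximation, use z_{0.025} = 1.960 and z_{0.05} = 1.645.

For a paired (one-sample on differences) test: n = ((z_{α} + z_β) / d)².
z_{α} + z_β = 1.960 + 1.645 = 3.605.
n = (3.605 / 0.21)² = 17.167² = 294.69.
Round up.

n = 295 pairs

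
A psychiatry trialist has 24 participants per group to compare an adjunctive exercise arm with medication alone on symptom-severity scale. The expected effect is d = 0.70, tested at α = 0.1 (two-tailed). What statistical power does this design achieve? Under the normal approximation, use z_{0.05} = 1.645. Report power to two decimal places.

For two equal groups, power = Φ(d·√(n/2) − z_{α/2}).
d·√(n/2) = 0.70 × √(24/2) = 0.70 × 3.464 = 2.425.
z_β = 2.425 − 1.645 = 0.780.
Power = Φ(0.780) = 0.782.

power ≈ 0.78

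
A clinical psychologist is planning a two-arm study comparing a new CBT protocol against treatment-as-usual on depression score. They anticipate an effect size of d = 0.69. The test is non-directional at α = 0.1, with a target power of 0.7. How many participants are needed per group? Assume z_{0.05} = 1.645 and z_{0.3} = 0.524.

For two independent groups with equal n: n = 2·((z_{α/2} + z_β) / d)².
z_{α/2} + z_β = 1.645 + 0.524 = 2.169.
n = 2 × (2.169 / 0.69)² = 2 × 3.143² = 2 × 9.88 = 19.8.
Round up to the next whole participant.

n = 20 per group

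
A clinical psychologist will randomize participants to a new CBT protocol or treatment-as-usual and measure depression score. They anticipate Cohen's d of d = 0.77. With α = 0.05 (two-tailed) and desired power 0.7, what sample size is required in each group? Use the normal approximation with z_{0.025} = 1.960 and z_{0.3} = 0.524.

n = 21 per group

For two independent groups with equal n: n = 2·((z_{α/2} + z_β) / d)².
z_{α/2} + z_β = 1.960 + 0.524 = 2.484.
n = 2 × (2.484 / 0.77)² = 2 × 3.226² = 2 × 10.41 = 20.8.
Round up to the next whole participant.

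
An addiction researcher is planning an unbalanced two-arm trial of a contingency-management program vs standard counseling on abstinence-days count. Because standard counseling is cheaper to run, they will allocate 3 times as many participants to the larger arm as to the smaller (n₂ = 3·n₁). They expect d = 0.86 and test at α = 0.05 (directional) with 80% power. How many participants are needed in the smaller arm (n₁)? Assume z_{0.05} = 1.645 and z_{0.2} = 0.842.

n₁ = 12

With allocation ratio k = n₂/n₁ = 3, Var(x̄₁−x̄₂) = σ²(1/n₁ + 1/(k·n₁)) = σ²·(k+1)/(k·n₁).
So n₁ = (1 + 1/k)·((z_{α} + z_β)/d)² = 1.333 × (2.487/0.86)².
n₁ = 1.333 × 8.36 = 11.2.
Round up: n₁ = 12, giving n₂ = 3 × 12 = 36.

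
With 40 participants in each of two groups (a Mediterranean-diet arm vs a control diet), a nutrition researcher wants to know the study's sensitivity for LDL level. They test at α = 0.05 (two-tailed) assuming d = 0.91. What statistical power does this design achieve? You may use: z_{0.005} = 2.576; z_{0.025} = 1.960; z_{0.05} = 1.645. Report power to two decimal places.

For two equal groups, power = Φ(d·√(n/2) − z_{α/2}).
d·√(n/2) = 0.91 × √(40/2) = 0.91 × 4.472 = 4.070.
z_β = 4.070 − 1.960 = 2.110.
Power = Φ(2.110) = 0.983.

power ≈ 0.98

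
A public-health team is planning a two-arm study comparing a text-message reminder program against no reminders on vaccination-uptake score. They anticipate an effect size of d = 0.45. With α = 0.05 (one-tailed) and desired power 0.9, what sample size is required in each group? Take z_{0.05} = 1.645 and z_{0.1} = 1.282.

For two independent groups with equal n: n = 2·((z_{α} + z_β) / d)².
z_{α} + z_β = 1.645 + 1.282 = 2.927.
n = 2 × (2.927 / 0.45)² = 2 × 6.504² = 2 × 42.31 = 84.6.
Round up to the next whole participant.

n = 85 per group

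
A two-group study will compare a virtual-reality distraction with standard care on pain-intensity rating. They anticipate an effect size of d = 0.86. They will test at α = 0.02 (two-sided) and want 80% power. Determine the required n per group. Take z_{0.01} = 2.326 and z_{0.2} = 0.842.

n = 28 per group

For two independent groups with equal n: n = 2·((z_{α/2} + z_β) / d)².
z_{α/2} + z_β = 2.326 + 0.842 = 3.168.
n = 2 × (3.168 / 0.86)² = 2 × 3.684² = 2 × 13.57 = 27.1.
Round up to the next whole participant.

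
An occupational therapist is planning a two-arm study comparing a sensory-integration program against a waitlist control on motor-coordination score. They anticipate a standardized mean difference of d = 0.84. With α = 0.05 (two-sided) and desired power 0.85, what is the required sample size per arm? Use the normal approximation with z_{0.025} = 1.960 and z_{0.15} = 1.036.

n = 26 per group

For two independent groups with equal n: n = 2·((z_{α/2} + z_β) / d)².
z_{α/2} + z_β = 1.960 + 1.036 = 2.996.
n = 2 × (2.996 / 0.84)² = 2 × 3.567² = 2 × 12.72 = 25.4.
Round up to the next whole participant.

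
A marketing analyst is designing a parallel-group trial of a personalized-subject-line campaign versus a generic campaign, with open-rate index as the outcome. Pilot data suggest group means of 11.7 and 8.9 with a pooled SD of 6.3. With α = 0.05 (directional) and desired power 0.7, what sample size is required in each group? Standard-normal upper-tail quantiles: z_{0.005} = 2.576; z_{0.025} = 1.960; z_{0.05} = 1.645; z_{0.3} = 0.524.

Cohen's d = |M₁ − M₂| / SD_pooled = |11.7 − 8.9| / 6.3 = 2.8 / 6.3 = 0.444.
For two independent groups with equal n: n = 2·((z_{α} + z_β) / d)².
z_{α} + z_β = 1.645 + 0.524 = 2.169.
n = 2 × (2.169 / 0.444)² = 2 × 4.885² = 2 × 23.86 = 47.7.
Round up to the next whole participant.

n = 48 per group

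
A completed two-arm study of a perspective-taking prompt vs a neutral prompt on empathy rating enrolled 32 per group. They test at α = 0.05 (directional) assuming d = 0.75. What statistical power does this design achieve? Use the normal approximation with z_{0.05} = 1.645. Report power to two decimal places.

power ≈ 0.91

For two equal groups, power = Φ(d·√(n/2) − z_{α}).
d·√(n/2) = 0.75 × √(32/2) = 0.75 × 4.000 = 3.000.
z_β = 3.000 − 1.645 = 1.355.
Power = Φ(1.355) = 0.912.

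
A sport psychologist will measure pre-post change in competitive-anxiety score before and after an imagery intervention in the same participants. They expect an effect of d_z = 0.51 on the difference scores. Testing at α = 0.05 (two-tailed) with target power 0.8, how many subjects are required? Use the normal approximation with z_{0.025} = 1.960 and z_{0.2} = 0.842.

n = 31 pairs

For a paired (one-sample on differences) test: n = ((z_{α/2} + z_β) / d)².
z_{α/2} + z_β = 1.960 + 0.842 = 2.802.
n = (2.802 / 0.51)² = 5.494² = 30.19.
Round up.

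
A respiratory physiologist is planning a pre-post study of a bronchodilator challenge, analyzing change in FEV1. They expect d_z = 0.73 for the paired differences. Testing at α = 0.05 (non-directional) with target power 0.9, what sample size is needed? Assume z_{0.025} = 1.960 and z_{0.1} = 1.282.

For a paired (one-sample on differences) test: n = ((z_{α/2} + z_β) / d)².
z_{α/2} + z_β = 1.960 + 1.282 = 3.242.
n = (3.242 / 0.73)² = 4.441² = 19.72.
Round up.

n = 20 pairs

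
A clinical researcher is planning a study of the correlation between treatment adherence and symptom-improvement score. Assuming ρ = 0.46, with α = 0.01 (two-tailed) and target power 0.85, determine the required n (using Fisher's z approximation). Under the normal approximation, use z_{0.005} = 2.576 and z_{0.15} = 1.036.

Fisher's z: C = ½·ln((1+r)/(1−r)) = ½·ln(2.7037) = 0.4973.
n = ((z_{α/2} + z_β)/C)² + 3.
(2.576 + 1.036) / 0.4973 = 3.612 / 0.4973 = 7.263.
n = 7.263² + 3 = 52.75 + 3 = 55.8.
Round up.

n = 56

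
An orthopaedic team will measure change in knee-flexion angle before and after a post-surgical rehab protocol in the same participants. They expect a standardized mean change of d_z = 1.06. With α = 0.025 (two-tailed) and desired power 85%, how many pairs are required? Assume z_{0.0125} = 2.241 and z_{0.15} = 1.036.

For a paired (one-sample on differences) test: n = ((z_{α/2} + z_β) / d)².
z_{α/2} + z_β = 2.241 + 1.036 = 3.277.
n = (3.277 / 1.06)² = 3.092² = 9.56.
Round up.

n = 10 pairs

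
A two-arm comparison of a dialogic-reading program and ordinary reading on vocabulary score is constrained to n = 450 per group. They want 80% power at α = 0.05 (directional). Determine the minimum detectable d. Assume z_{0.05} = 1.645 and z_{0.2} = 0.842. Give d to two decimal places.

d_min ≈ 0.17

For two independent groups of n = 450 each: d_min = (z_{α} + z_β)·√(2/n).
z-sum = 1.645 + 0.842 = 2.487.
d_min = 2.487 × √(2/450) = 2.487 × 0.0667 = 0.166.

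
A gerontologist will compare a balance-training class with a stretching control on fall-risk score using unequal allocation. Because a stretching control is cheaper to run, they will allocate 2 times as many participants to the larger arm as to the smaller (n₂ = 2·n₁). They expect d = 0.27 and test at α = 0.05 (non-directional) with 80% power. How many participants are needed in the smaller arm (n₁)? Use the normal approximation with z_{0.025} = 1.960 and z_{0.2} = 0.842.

With allocation ratio k = n₂/n₁ = 2, Var(x̄₁−x̄₂) = σ²(1/n₁ + 1/(k·n₁)) = σ²·(k+1)/(k·n₁).
So n₁ = (1 + 1/k)·((z_{α/2} + z_β)/d)² = 1.500 × (2.802/0.27)².
n₁ = 1.500 × 107.70 = 161.5.
Round up: n₁ = 162, giving n₂ = 2 × 162 = 324.

n₁ = 162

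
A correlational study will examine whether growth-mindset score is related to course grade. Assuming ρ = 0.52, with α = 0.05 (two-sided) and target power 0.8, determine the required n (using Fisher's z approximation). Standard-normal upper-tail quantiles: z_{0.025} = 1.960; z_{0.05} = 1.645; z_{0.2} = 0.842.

n = 27

Fisher's z: C = ½·ln((1+r)/(1−r)) = ½·ln(3.1667) = 0.5763.
n = ((z_{α/2} + z_β)/C)² + 3.
(1.960 + 0.842) / 0.5763 = 2.802 / 0.5763 = 4.862.
n = 4.862² + 3 = 23.64 + 3 = 26.6.
Round up.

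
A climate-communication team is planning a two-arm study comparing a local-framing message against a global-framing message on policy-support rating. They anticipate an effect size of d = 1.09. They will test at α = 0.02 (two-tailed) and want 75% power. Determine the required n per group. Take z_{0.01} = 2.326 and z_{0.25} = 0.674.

For two independent groups with equal n: n = 2·((z_{α/2} + z_β) / d)².
z_{α/2} + z_β = 2.326 + 0.674 = 3.000.
n = 2 × (3.000 / 1.09)² = 2 × 2.752² = 2 × 7.58 = 15.2.
Round up to the next whole participant.

n = 16 per group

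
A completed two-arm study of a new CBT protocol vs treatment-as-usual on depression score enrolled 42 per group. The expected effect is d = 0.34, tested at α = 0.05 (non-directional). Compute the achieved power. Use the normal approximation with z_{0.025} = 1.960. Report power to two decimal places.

For two equal groups, power = Φ(d·√(n/2) − z_{α/2}).
d·√(n/2) = 0.34 × √(42/2) = 0.34 × 4.583 = 1.558.
z_β = 1.558 − 1.960 = -0.402.
Power = Φ(-0.402) = 0.344.

power ≈ 0.34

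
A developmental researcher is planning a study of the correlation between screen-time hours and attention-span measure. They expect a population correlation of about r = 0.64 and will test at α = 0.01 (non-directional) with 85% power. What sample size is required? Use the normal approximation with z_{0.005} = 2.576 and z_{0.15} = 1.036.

Fisher's z: C = ½·ln((1+r)/(1−r)) = ½·ln(4.5556) = 0.7582.
n = ((z_{α/2} + z_β)/C)² + 3.
(2.576 + 1.036) / 0.7582 = 3.612 / 0.7582 = 4.764.
n = 4.764² + 3 = 22.69 + 3 = 25.7.
Round up.

n = 26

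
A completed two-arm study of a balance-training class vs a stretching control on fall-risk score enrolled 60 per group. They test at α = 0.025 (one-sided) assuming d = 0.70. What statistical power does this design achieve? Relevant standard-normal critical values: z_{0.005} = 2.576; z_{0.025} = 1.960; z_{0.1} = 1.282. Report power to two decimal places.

power ≈ 0.97

For two equal groups, power = Φ(d·√(n/2) − z_{α}).
d·√(n/2) = 0.70 × √(60/2) = 0.70 × 5.477 = 3.834.
z_β = 3.834 − 1.960 = 1.874.
Power = Φ(1.874) = 0.970.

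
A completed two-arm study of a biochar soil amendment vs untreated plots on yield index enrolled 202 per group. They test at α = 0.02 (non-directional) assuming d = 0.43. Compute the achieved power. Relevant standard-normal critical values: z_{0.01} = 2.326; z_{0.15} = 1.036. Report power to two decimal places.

power ≈ 0.98

For two equal groups, power = Φ(d·√(n/2) − z_{α/2}).
d·√(n/2) = 0.43 × √(202/2) = 0.43 × 10.050 = 4.321.
z_β = 4.321 − 2.326 = 1.995.
Power = Φ(1.995) = 0.977.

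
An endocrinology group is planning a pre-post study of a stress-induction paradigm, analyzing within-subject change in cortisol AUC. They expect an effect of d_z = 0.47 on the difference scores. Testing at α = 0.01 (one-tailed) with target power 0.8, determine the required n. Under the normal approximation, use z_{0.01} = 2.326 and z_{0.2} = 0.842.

n = 46 pairs

For a paired (one-sample on differences) test: n = ((z_{α} + z_β) / d)².
z_{α} + z_β = 2.326 + 0.842 = 3.168.
n = (3.168 / 0.47)² = 6.740² = 45.43.
Round up.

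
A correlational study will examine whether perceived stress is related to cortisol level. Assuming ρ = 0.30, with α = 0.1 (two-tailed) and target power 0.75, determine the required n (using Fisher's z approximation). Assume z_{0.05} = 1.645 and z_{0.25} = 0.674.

Fisher's z: C = ½·ln((1+r)/(1−r)) = ½·ln(1.8571) = 0.3095.
n = ((z_{α/2} + z_β)/C)² + 3.
(1.645 + 0.674) / 0.3095 = 2.319 / 0.3095 = 7.493.
n = 7.493² + 3 = 56.14 + 3 = 59.1.
Round up.

n = 60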